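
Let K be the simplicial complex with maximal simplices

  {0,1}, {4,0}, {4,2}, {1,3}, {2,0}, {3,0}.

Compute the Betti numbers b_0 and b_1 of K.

K has 5 vertices, 6 edges.
rank ∂_0 = 0, rank ∂_1 = 4 ⇒ b_0 = 5 − 0 − 4 = 1; all invariant factors of ∂_1 are 1 so no torsion. So H_0 ≅ Z.
rank ∂_1 = 4, rank ∂_2 = 0 ⇒ b_1 = 6 − 4 − 0 = 2. So H_1 ≅ Z^2.

b_0 = 1, b_1 = 2.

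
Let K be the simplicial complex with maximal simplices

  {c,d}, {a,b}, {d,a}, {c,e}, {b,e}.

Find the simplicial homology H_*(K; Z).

H_0 ≅ Z,  H_1 ≅ Z.

Take the total order a < b < c < d < e on the vertex set. Then K (dimension 1) consists of the simplices:

  0-simplices (5): a, b, c, d, e
  1-simplices (5): ab, ad, be, cd, ce

so the chain groups are C_0 ≅ Z^5, C_1 ≅ Z^5.

Boundary ∂_1: C_1 → C_0 maps an edge to its endpoints' difference, ∂[p,q] = q − p. For instance
  ∂ce = e − c.
The resulting 5×5 matrix has rank 4, and its Smith normal form has invariant factors (1,1,1,1).

Computing H_k = (kernel of ∂_k) / (image of ∂_{k+1}):

  H_0: rank C_0 − rank ∂_1 = 5 − 4 = 1, and the invariant factors of ∂_1 are all 1, so H_0 = Z.
  H_1: rank ker ∂_1 − rank ∂_2 = (5 − 4) − 0 = 1, and there is no ∂_2, so H_1 = Z.

(K is a triangulation of the circle S^1.)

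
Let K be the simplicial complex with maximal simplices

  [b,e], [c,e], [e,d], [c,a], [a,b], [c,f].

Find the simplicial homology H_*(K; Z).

H_0 ≅ Z,  H_1 ≅ Z.

Order the vertices as a < b < c < d < e < f. Listing each simplex with vertices in this order, K has dimension 1 with simplices:

  0-simplices (6): a, b, c, d, e, f
  1-simplices (6): ab, ac, be, ce, cf, de

giving chain groups C_0 ≅ Z^6, C_1 ≅ Z^6.

∂_1: C_1 → C_0 maps an edge to its endpoints' difference, ∂[p,q] = q − p.
The 6×6 boundary matrix has rank 5 and Smith normal form diag(1,1,1,1,1).

Reading off H_k = ker ∂_k / im ∂_{k+1}:

  H_0: rank C_0 − rank ∂_1 = 6 − 5 = 1, and the invariant factors of ∂_1 are all 1, so H_0 ≅ Z.
  H_1: rank ker ∂_1 − rank ∂_2 = (6 − 5) − 0 = 1, and there is no ∂_2, so H_1 ≅ Z.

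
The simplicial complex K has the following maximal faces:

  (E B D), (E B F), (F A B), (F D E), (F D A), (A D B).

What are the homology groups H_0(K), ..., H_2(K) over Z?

Order the vertices as A < B < D < E < F. Listing each simplex with vertices in this order, K has dimension 2 with simplices:

  0-simplices (5): A, B, D, E, F
  1-simplices (9): AB, AD, AF, BD, BE, BF, DE, DF, EF
  2-simplices (6): ABD, ABF, ADF, BDE, BEF, DEF

giving chain groups C_0 ≅ Z^5, C_1 ≅ Z^9, C_2 ≅ Z^6.

The boundary map ∂_1: C_1 → C_0 sends each edge [p,q] (with p < q) to q − p. For instance
  ∂DF = F − D.
The resulting 5×9 matrix has rank 4, and its Smith normal form has invariant factors (1,1,1,1).

∂_2: C_2 → C_1 acts by ∂[p,q,r] = [q,r] − [p,r] + [p,q]. For instance
  ∂DEF = EF − DF + DE,
  ∂ABD = BD − AD + AB.
As a 9×6 matrix over Z this has rank 5, with invariant factors (1,1,1,1,1).

Now H_k = ker ∂_k / im ∂_{k+1}, so:

  H_0: rank C_0 − rank ∂_1 = 5 − 4 = 1, and the invariant factors of ∂_1 are all 1, so H_0 ≅ Z.
  H_1: rank ker ∂_1 − rank ∂_2 = (9 − 4) − 5 = 0, and the invariant factors of ∂_2 are all 1, so H_1 ≅ 0.
  H_2: rank ker ∂_2 − rank ∂_3 = (6 − 5) − 0 = 1, and there is no ∂_3, so H_2 ≅ Z.

H_0 ≅ Z,  H_1 = 0,  H_2 ≅ Z.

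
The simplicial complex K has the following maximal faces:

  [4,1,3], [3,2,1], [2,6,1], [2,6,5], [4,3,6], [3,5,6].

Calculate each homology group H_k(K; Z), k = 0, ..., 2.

Order the vertices as 1 < 2 < 3 < 4 < 5 < 6. Listing each simplex with vertices in this order, K has dimension 2 with simplices:

  0-simplices (6): [1], [2], [3], [4], [5], [6]
  1-simplices (12): [1,2], [1,3], [1,4], [1,6], [2,3], [2,5], [2,6], [3,4], [3,5], [3,6], [4,6], [5,6]
  2-simplices (6): [1,2,3], [1,2,6], [1,3,4], [2,5,6], [3,4,6], [3,5,6]

giving chain groups C_0 ≅ Z^6, C_1 ≅ Z^12, C_2 ≅ Z^6.

∂_1: C_1 → C_0 maps an edge to its endpoints' difference, ∂[p,q] = q − p. For instance
  ∂[3,4] = [4] − [3].
As a 6×12 matrix over Z this has rank 5, with invariant factors (1,1,1,1,1).

The boundary map ∂_2: C_2 → C_1 maps a triangle to the signed sum of its edges. For instance
  ∂[1,2,3] = [2,3] − [1,3] + [1,2],
  ∂[2,5,6] = [5,6] − [2,6] + [2,5].
As a 12×6 matrix over Z this has rank 6, with invariant factors (1,1,1,1,1,1).

Reading off H_k = ker ∂_k / im ∂_{k+1}:

  H_0: rank C_0 − rank ∂_1 = 6 − 5 = 1, and the invariant factors of ∂_1 are all 1, so H_0 ≅ Z.
  H_1: rank ker ∂_1 − rank ∂_2 = (12 − 5) − 6 = 1, and the invariant factors of ∂_2 are all 1, so H_1 ≅ Z.
  H_2: rank ker ∂_2 − rank ∂_3 = (6 − 6) − 0 = 0, and there is no ∂_3, so H_2 ≅ 0.

H_0 = Z,  H_1 = Z,  H_2 = 0.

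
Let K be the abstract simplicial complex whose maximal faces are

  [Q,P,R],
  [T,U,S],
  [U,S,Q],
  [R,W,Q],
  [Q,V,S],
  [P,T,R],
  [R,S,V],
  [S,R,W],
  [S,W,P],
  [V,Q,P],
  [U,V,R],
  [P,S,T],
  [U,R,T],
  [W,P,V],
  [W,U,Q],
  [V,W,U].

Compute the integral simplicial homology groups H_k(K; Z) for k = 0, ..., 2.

Fix the vertex order P < Q < R < S < T < U < V < W and write every simplex with vertices in increasing order. Then dim K = 2 and the simplices of K are:

  0-simplices (8): P, Q, R, S, T, U, V, W
  1-simplices (24): PQ, PR, PS, PT, PV, PW, QR, QS, QU, QV, QW, RS, RT, RU, RV, RW, ST, SU, SV, SW, TU, UV, UW, VW
  2-simplices (16): PQR, PQV, PRT, PST, PSW, PVW, QRW, QSU, QSV, QUW, RSV, RSW, RTU, RUV, STU, UVW

giving chain groups C_0 ≅ Z^8, C_1 ≅ Z^24, C_2 ≅ Z^16.

∂_1: C_1 → C_0 maps an edge to its endpoints' difference, ∂[p,q] = q − p. For instance
  ∂ST = T − S.
The resulting 8×24 matrix has rank 7, and its Smith normal form has invariant factors (1,1,1,1,1,1,1).

Boundary ∂_2: C_2 → C_1 acts by ∂[p,q,r] = [q,r] − [p,r] + [p,q]. For instance
  ∂PRT = RT − PT + PR,
  ∂PQV = QV − PV + PQ.
The resulting 24×16 matrix has rank 15, and its Smith normal form has invariant factors (1,1,1,1,1,1,1,1,1,1,1,1,1,1,1).

From H_k ≅ ker(∂_k) / im(∂_{k+1}) we obtain:

  H_0: rank C_0 − rank ∂_1 = 8 − 7 = 1, and the invariant factors of ∂_1 are all 1, so H_0 = Z.
  H_1: rank ker ∂_1 − rank ∂_2 = (24 − 7) − 15 = 2, and the invariant factors of ∂_2 are all 1, so H_1 = Z^2.
  H_2: rank ker ∂_2 − rank ∂_3 = (16 − 15) − 0 = 1, and there is no ∂_3, so H_2 = Z.

H_0 ≅ Z,  H_1 ≅ Z^2,  H_2 ≅ Z.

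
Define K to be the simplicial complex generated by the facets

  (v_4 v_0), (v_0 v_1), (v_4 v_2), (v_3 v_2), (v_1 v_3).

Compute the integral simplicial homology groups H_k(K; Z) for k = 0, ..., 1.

We work with the vertex ordering v_0 < v_1 < v_2 < v_3 < v_4. The simplices of K, each written with vertices in increasing order, are:

  0-simplices (5): [v_0], [v_1], [v_2], [v_3], [v_4]
  1-simplices (5): [v_0,v_1], [v_0,v_4], [v_1,v_3], [v_2,v_3], [v_2,v_4]

Hence C_0 ≅ Z^5, C_1 ≅ Z^5.

∂_1: C_1 → C_0 sends each edge [p,q] (with p < q) to q − p. For instance
  ∂[v_2,v_4] = [v_4] − [v_2].
The 5×5 boundary matrix has rank 4 and Smith normal form diag(1,1,1,1).

Reading off H_k = ker ∂_k / im ∂_{k+1}:

  H_0: rank C_0 − rank ∂_1 = 5 − 4 = 1, and the invariant factors of ∂_1 are all 1, so H_0 = Z.
  H_1: rank ker ∂_1 − rank ∂_2 = (5 − 4) − 0 = 1, and there is no ∂_2, so H_1 = Z.

(K is a triangulation of the circle S^1.)

H_0 ≅ Z,  H_1 ≅ Z.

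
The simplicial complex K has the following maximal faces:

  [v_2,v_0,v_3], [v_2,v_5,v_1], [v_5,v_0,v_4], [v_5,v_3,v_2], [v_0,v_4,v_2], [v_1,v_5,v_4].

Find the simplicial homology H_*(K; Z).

H_0 ≅ Z,  H_1 ≅ Z,  H_2 = 0.

Fix the vertex order v_0 < v_1 < v_2 < v_3 < v_4 < v_5 and write every simplex with vertices in increasing order. Then dim K = 2 and the simplices of K are:

  0-simplices (6): [v_0], [v_1], [v_2], [v_3], [v_4], [v_5]
  1-simplices (12): [v_0,v_2], [v_0,v_3], [v_0,v_4], [v_0,v_5], [v_1,v_2], [v_1,v_4], [v_1,v_5], [v_2,v_3], [v_2,v_4], [v_2,v_5], [v_3,v_5], [v_4,v_5]
  2-simplices (6): [v_0,v_2,v_3], [v_0,v_2,v_4], [v_0,v_4,v_5], [v_1,v_2,v_5], [v_1,v_4,v_5], [v_2,v_3,v_5]

giving chain groups C_0 ≅ Z^6, C_1 ≅ Z^12, C_2 ≅ Z^6.

The boundary map ∂_1: C_1 → C_0 maps an edge to its endpoints' difference, ∂[p,q] = q − p.
The resulting 6×12 matrix has rank 5, and its Smith normal form has invariant factors (1,1,1,1,1).

Boundary ∂_2: C_2 → C_1 acts by ∂[p,q,r] = [q,r] − [p,r] + [p,q]. For instance
  ∂[v_0,v_2,v_3] = [v_2,v_3] − [v_0,v_3] + [v_0,v_2],
  ∂[v_0,v_4,v_5] = [v_4,v_5] − [v_0,v_5] + [v_0,v_4].
This gives a 12×6 integer matrix of rank 6; reducing to Smith normal form yields diagonal entries (1,1,1,1,1,1).

Reading off H_k = ker ∂_k / im ∂_{k+1}:

  H_0: rank C_0 − rank ∂_1 = 6 − 5 = 1, and the invariant factors of ∂_1 are all 1, so H_0 = Z.
  H_1: rank ker ∂_1 − rank ∂_2 = (12 − 5) − 6 = 1, and the invariant factors of ∂_2 are all 1, so H_1 = Z.
  H_2: rank ker ∂_2 − rank ∂_3 = (6 − 6) − 0 = 0, and there is no ∂_3, so H_2 = 0.

As a check, the Euler characteristic is 6 − 12 + 6 = 0, which agrees with 1 − 1 + 0 = 0.
(K is a triangulation of the cylinder S^1 x I.)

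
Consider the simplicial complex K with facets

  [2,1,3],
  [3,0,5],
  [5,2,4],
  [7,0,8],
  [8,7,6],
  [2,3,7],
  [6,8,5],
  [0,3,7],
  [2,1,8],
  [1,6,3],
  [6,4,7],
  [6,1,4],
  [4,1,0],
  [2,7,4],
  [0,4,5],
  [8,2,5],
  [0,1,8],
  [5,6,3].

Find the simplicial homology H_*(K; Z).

Take the total order 0 < 1 < 2 < 3 < 4 < 5 < 6 < 7 < 8 on the vertex set. Then K (dimension 2) consists of the simplices:

  0-simplices (9): [0], [1], [2], [3], [4], [5], [6], [7], [8]
  1-simplices (27): (27 of them)
  2-simplices (18): [0,1,4], [0,1,8], [0,3,5], [0,3,7], [0,4,5], [0,7,8], [1,2,3], [1,2,8], [1,3,6], [1,4,6], [2,3,7], [2,4,5], [2,4,7], [2,5,8], [3,5,6], [4,6,7], [5,6,8], [6,7,8]

Hence C_0 ≅ Z^9, C_1 ≅ Z^27, C_2 ≅ Z^18.

The boundary map ∂_1: C_1 → C_0 sends each edge [p,q] (with p < q) to q − p.
As a 9×27 matrix over Z this has rank 8, with invariant factors (1,1,1,1,1,1,1,1).

∂_2: C_2 → C_1 maps a triangle to the signed sum of its edges. For instance
  ∂[3,5,6] = [5,6] − [3,6] + [3,5],
  ∂[2,5,8] = [5,8] − [2,8] + [2,5].
As a 27×18 matrix over Z this has rank 17, with invariant factors (1,1,1,1,1,1,1,1,1,1,1,1,1,1,1,1,1).

Computing H_k = (kernel of ∂_k) / (image of ∂_{k+1}):

  H_0: rank C_0 − rank ∂_1 = 9 − 8 = 1, and the invariant factors of ∂_1 are all 1, so H_0 = Z.
  H_1: rank ker ∂_1 − rank ∂_2 = (27 − 8) − 17 = 2, and the invariant factors of ∂_2 are all 1, so H_1 = Z^2.
  H_2: rank ker ∂_2 − rank ∂_3 = (18 − 17) − 0 = 1, and there is no ∂_3, so H_2 = Z.

(K is a triangulation of the torus T^2.)

H_0 ≅ Z,  H_1 ≅ Z^2,  H_2 ≅ Z.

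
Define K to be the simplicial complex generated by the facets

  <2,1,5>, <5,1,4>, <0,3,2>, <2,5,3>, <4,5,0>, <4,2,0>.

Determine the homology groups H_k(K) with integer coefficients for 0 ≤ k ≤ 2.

Fix the vertex order 0 < 1 < 2 < 3 < 4 < 5 and write every simplex with vertices in increasing order. Then dim K = 2 and the simplices of K are:

  0-simplices (6): [0], [1], [2], [3], [4], [5]
  1-simplices (12): [0,2], [0,3], [0,4], [0,5], [1,2], [1,4], [1,5], [2,3], [2,4], [2,5], [3,5], [4,5]
  2-simplices (6): [0,2,3], [0,2,4], [0,4,5], [1,2,5], [1,4,5], [2,3,5]

so the chain groups are C_0 ≅ Z^6, C_1 ≅ Z^12, C_2 ≅ Z^6.

The boundary map ∂_1: C_1 → C_0 maps an edge to its endpoints' difference, ∂[p,q] = q − p. For instance
  ∂[2,3] = [3] − [2].
The resulting 6×12 matrix has rank 5, and its Smith normal form has invariant factors (1,1,1,1,1).

The boundary map ∂_2: C_2 → C_1 sends each 2-simplex [p,q,r] to [q,r] − [p,r] + [p,q]. For instance
  ∂[1,2,5] = [2,5] − [1,5] + [1,2],
  ∂[2,3,5] = [3,5] − [2,5] + [2,3].
The resulting 12×6 matrix has rank 6, and its Smith normal form has invariant factors (1,1,1,1,1,1).

Now H_k = ker ∂_k / im ∂_{k+1}, so:

  H_0: rank C_0 − rank ∂_1 = 6 − 5 = 1, and the invariant factors of ∂_1 are all 1, so H_0 ≅ Z.
  H_1: rank ker ∂_1 − rank ∂_2 = (12 − 5) − 6 = 1, and the invariant factors of ∂_2 are all 1, so H_1 ≅ Z.
  H_2: rank ker ∂_2 − rank ∂_3 = (6 − 6) − 0 = 0, and there is no ∂_3, so H_2 ≅ 0.

H_0 ≅ Z,  H_1 ≅ Z,  H_2 = 0.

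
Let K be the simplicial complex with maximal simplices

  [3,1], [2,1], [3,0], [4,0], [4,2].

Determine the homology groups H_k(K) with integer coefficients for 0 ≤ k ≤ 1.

H_0 ≅ Z,  H_1 ≅ Z.

Take the total order 0 < 1 < 2 < 3 < 4 on the vertex set. Then K (dimension 1) consists of the simplices:

  0-simplices (5): [0], [1], [2], [3], [4]
  1-simplices (5): [0,3], [0,4], [1,2], [1,3], [2,4]

giving chain groups C_0 ≅ Z^5, C_1 ≅ Z^5.

Boundary ∂_1: C_1 → C_0 maps an edge to its endpoints' difference, ∂[p,q] = q − p.
This gives a 5×5 integer matrix of rank 4; reducing to Smith normal form yields diagonal entries (1,1,1,1).

From H_k ≅ ker(∂_k) / im(∂_{k+1}) we obtain:

  H_0: rank C_0 − rank ∂_1 = 5 − 4 = 1, and the invariant factors of ∂_1 are all 1, so H_0 = Z.
  H_1: rank ker ∂_1 − rank ∂_2 = (5 − 4) − 0 = 1, and there is no ∂_2, so H_1 = Z.

As a check, the Euler characteristic is 5 − 5 = 0, which agrees with 1 − 1 = 0.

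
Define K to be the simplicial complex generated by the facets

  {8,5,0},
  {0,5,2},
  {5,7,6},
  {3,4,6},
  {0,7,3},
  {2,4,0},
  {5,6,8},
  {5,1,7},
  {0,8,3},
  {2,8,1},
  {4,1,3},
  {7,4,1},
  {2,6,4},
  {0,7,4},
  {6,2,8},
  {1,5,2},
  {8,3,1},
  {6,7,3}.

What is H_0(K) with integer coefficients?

Take the total order 0 < 1 < 2 < 3 < 4 < 5 < 6 < 7 < 8 on the vertex set. Then K (dimension 2) consists of the simplices:

  0-simplices (9): [0], [1], [2], [3], [4], [5], [6], [7], [8]
  1-simplices (27): (27 of them)
  2-simplices (18): [0,2,4], [0,2,5], [0,3,7], [0,3,8], [0,4,7], [0,5,8], [1,2,5], [1,2,8], [1,3,4], [1,3,8], [1,4,7], [1,5,7], [2,4,6], [2,6,8], [3,4,6], [3,6,7], [5,6,7], [5,6,8]

so the chain groups are C_0 ≅ Z^9, C_1 ≅ Z^27, C_2 ≅ Z^18.

Boundary ∂_1: C_1 → C_0 is given by ∂[p,q] = [q] − [p]. For instance
  ∂[3,6] = [6] − [3].
This gives a 9×27 integer matrix of rank 8; reducing to Smith normal form yields diagonal entries (1,1,1,1,1,1,1,1).

The boundary map ∂_2: C_2 → C_1 acts by ∂[p,q,r] = [q,r] − [p,r] + [p,q]. For instance
  ∂[3,6,7] = [6,7] − [3,7] + [3,6],
  ∂[0,2,5] = [2,5] − [0,5] + [0,2].
The 27×18 boundary matrix has rank 18 and Smith normal form diag(1,1,1,1,1,1,1,1,1,1,1,1,1,1,1,1,1,2).

Computing H_k = (kernel of ∂_k) / (image of ∂_{k+1}):

  H_0: rank C_0 − rank ∂_1 = 9 − 8 = 1, and the invariant factors of ∂_1 are all 1, so H_0 = Z.

H_0 ≅ Z.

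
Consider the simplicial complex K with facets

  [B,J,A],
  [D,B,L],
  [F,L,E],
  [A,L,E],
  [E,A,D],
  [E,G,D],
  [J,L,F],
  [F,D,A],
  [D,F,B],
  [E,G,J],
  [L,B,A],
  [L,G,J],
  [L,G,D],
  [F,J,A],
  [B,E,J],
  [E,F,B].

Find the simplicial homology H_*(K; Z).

Order the vertices as A < B < D < E < F < G < J < L. Listing each simplex with vertices in this order, K has dimension 2 with simplices:

  0-simplices (8): A, B, D, E, F, G, J, L
  1-simplices (24): AB, AD, AE, AF, AJ, AL, BD, BE, BF, BJ, BL, DE, DF, DG, DL, EF, EG, EJ, EL, FJ, FL, GJ, GL, JL
  2-simplices (16): ABJ, ABL, ADE, ADF, AEL, AFJ, BDF, BDL, BEF, BEJ, DEG, DGL, EFL, EGJ, FJL, GJL

giving chain groups C_0 ≅ Z^8, C_1 ≅ Z^24, C_2 ≅ Z^16.

Boundary ∂_1: C_1 → C_0 maps an edge to its endpoints' difference, ∂[p,q] = q − p. For instance
  ∂EL = L − E.
The resulting 8×24 matrix has rank 7, and its Smith normal form has invariant factors (1,1,1,1,1,1,1).

∂_2: C_2 → C_1 acts by ∂[p,q,r] = [q,r] − [p,r] + [p,q]. For instance
  ∂BEF = EF − BF + BE,
  ∂ADF = DF − AF + AD.
As a 24×16 matrix over Z this has rank 15, with invariant factors (1,1,1,1,1,1,1,1,1,1,1,1,1,1,1).

From H_k ≅ ker(∂_k) / im(∂_{k+1}) we obtain:

  H_0: rank C_0 − rank ∂_1 = 8 − 7 = 1, and the invariant factors of ∂_1 are all 1, so H_0 ≅ Z.
  H_1: rank ker ∂_1 − rank ∂_2 = (24 − 7) − 15 = 2, and the invariant factors of ∂_2 are all 1, so H_1 ≅ Z^2.
  H_2: rank ker ∂_2 − rank ∂_3 = (16 − 15) − 0 = 1, and there is no ∂_3, so H_2 ≅ Z.

H_0 = Z,  H_1 = Z^2,  H_2 = Z.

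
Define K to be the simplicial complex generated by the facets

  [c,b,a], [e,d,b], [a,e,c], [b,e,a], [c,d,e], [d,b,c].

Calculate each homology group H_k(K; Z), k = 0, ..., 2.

Order the vertices as a < b < c < d < e. Listing each simplex with vertices in this order, K has dimension 2 with simplices:

  0-simplices (5): a, b, c, d, e
  1-simplices (9): ab, ac, ae, bc, bd, be, cd, ce, de
  2-simplices (6): abc, abe, ace, bcd, bde, cde

so the chain groups are C_0 ≅ Z^5, C_1 ≅ Z^9, C_2 ≅ Z^6.

∂_1: C_1 → C_0 is given by ∂[p,q] = [q] − [p]. For instance
  ∂ac = c − a.
As a 5×9 matrix over Z this has rank 4, with invariant factors (1,1,1,1).

∂_2: C_2 → C_1 maps a triangle to the signed sum of its edges. For instance
  ∂abc = bc − ac + ab,
  ∂cde = de − ce + cd.
This gives a 9×6 integer matrix of rank 5; reducing to Smith normal form yields diagonal entries (1,1,1,1,1).

Computing H_k = (kernel of ∂_k) / (image of ∂_{k+1}):

  H_0: rank C_0 − rank ∂_1 = 5 − 4 = 1, and the invariant factors of ∂_1 are all 1, so H_0 = Z.
  H_1: rank ker ∂_1 − rank ∂_2 = (9 − 4) − 5 = 0, and the invariant factors of ∂_2 are all 1, so H_1 = 0.
  H_2: rank ker ∂_2 − rank ∂_3 = (6 − 5) − 0 = 1, and there is no ∂_3, so H_2 = Z.

H_0 ≅ Z,  H_1 = 0,  H_2 ≅ Z.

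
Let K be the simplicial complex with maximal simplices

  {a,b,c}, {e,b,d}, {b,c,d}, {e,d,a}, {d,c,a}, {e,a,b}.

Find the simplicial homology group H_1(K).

Fix the vertex order a < b < c < d < e and write every simplex with vertices in increasing order. Then dim K = 2 and the simplices of K are:

  0-simplices (5): a, b, c, d, e
  1-simplices (9): ab, ac, ad, ae, bc, bd, be, cd, de
  2-simplices (6): abc, abe, acd, ade, bcd, bde

Hence C_0 ≅ Z^5, C_1 ≅ Z^9, C_2 ≅ Z^6.

Boundary ∂_1: C_1 → C_0 maps an edge to its endpoints' difference, ∂[p,q] = q − p.
The 5×9 boundary matrix has rank 4 and Smith normal form diag(1,1,1,1).

The boundary map ∂_2: C_2 → C_1 maps a triangle to the signed sum of its edges. For instance
  ∂abc = bc − ac + ab,
  ∂abe = be − ae + ab.
This gives a 9×6 integer matrix of rank 5; reducing to Smith normal form yields diagonal entries (1,1,1,1,1).

Computing H_k = (kernel of ∂_k) / (image of ∂_{k+1}):

  H_1: rank ker ∂_1 − rank ∂_2 = (9 − 4) − 5 = 0, and the invariant factors of ∂_2 are all 1, so H_1 = 0.

H_1 ≅ 0.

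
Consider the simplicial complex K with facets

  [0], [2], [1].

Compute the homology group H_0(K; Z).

We work with the vertex ordering 0 < 1 < 2. The simplices of K, each written with vertices in increasing order, are:

  0-simplices (3): [0], [1], [2]

Hence C_0 ≅ Z^3.

Reading off H_k = ker ∂_k / im ∂_{k+1}:

  H_0: rank C_0 − rank ∂_1 = 3 − 0 = 3, and there is no ∂_1, so H_0 ≅ Z^3.

H_0 ≅ Z^3.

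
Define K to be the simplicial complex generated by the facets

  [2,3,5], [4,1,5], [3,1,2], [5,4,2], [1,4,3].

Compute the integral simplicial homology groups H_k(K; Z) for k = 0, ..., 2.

Order the vertices as 1 < 2 < 3 < 4 < 5. Listing each simplex with vertices in this order, K has dimension 2 with simplices:

  0-simplices (5): [1], [2], [3], [4], [5]
  1-simplices (10): [1,2], [1,3], [1,4], [1,5], [2,3], [2,4], [2,5], [3,4], [3,5], [4,5]
  2-simplices (5): [1,2,3], [1,3,4], [1,4,5], [2,3,5], [2,4,5]

so the chain groups are C_0 ≅ Z^5, C_1 ≅ Z^10, C_2 ≅ Z^5.

∂_1: C_1 → C_0 sends each edge [p,q] (with p < q) to q − p.
The 5×10 boundary matrix has rank 4 and Smith normal form diag(1,1,1,1).

Boundary ∂_2: C_2 → C_1 maps a triangle to the signed sum of its edges. For instance
  ∂[2,3,5] = [3,5] − [2,5] + [2,3],
  ∂[1,3,4] = [3,4] − [1,4] + [1,3].
This gives a 10×5 integer matrix of rank 5; reducing to Smith normal form yields diagonal entries (1,1,1,1,1).

Now H_k = ker ∂_k / im ∂_{k+1}, so:

  H_0: rank C_0 − rank ∂_1 = 5 − 4 = 1, and the invariant factors of ∂_1 are all 1, so H_0 = Z.
  H_1: rank ker ∂_1 − rank ∂_2 = (10 − 4) − 5 = 1, and the invariant factors of ∂_2 are all 1, so H_1 = Z.
  H_2: rank ker ∂_2 − rank ∂_3 = (5 − 5) − 0 = 0, and there is no ∂_3, so H_2 = 0.

(K is a triangulation of the Möbius band.)

H_0 = Z,  H_1 = Z,  H_2 = 0.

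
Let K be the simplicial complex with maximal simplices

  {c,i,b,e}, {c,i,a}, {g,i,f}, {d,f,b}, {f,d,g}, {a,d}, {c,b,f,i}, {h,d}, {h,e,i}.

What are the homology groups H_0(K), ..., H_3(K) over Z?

Take the total order a < b < c < d < e < f < g < h < i on the vertex set. Then K (dimension 3) consists of the simplices:

  0-simplices (9): a, b, c, d, e, f, g, h, i
  1-simplices (20): ac, ad, ai, bc, bd, be, bf, bi, ce, cf, ci, df, dg, dh, eh, ei, fg, fi, gi, hi
  2-simplices (12): aci, bce, bcf, bci, bdf, bei, bfi, cei, cfi, dfg, ehi, fgi
  3-simplices (2): bcei, bcfi

Hence C_0 ≅ Z^9, C_1 ≅ Z^20, C_2 ≅ Z^12, C_3 ≅ Z^2.

∂_1: C_1 → C_0 is given by ∂[p,q] = [q] − [p].
The 9×20 boundary matrix has rank 8 and Smith normal form diag(1,1,1,1,1,1,1,1).

The boundary map ∂_2: C_2 → C_1 acts by ∂[p,q,r] = [q,r] − [p,r] + [p,q]. For instance
  ∂bci = ci − bi + bc,
  ∂bce = ce − be + bc.
As a 20×12 matrix over Z this has rank 10, with invariant factors (1,1,1,1,1,1,1,1,1,1).

The boundary map ∂_3: C_3 → C_2 sends each 3-simplex σ to the alternating sum Σ_i (−1)^i (σ with its i-th vertex removed). For instance
  ∂bcei = cei − bei + bci − bce,
  ∂bcfi = cfi − bfi + bci − bcf.
The resulting 12×2 matrix has rank 2, and its Smith normal form has invariant factors (1,1).

Now H_k = ker ∂_k / im ∂_{k+1}, so:

  H_0: rank C_0 − rank ∂_1 = 9 − 8 = 1, and the invariant factors of ∂_1 are all 1, so H_0 = Z.
  H_1: rank ker ∂_1 − rank ∂_2 = (20 − 8) − 10 = 2, and the invariant factors of ∂_2 are all 1, so H_1 = Z^2.
  H_2: rank ker ∂_2 − rank ∂_3 = (12 − 10) − 2 = 0, and the invariant factors of ∂_3 are all 1, so H_2 = 0.
  H_3: rank ker ∂_3 − rank ∂_4 = (2 − 2) − 0 = 0, and there is no ∂_4, so H_3 = 0.

H_0 ≅ Z,  H_1 ≅ Z^2,  H_2 = 0,  H_3 = 0.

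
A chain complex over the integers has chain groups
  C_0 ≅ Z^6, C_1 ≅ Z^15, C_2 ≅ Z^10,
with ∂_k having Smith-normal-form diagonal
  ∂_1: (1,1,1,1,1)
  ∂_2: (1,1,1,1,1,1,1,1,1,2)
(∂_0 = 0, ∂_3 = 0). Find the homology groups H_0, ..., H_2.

H_0 = Z,  H_1 = Z/2,  H_2 = 0.

H_0: b_0 = 6 − 0 − 5 = 1; torsion from ∂_1 factors > 1: none. So H_0 = Z.
H_1: b_1 = 15 − 5 − 10 = 0; torsion from ∂_2 factors > 1: [2]. So H_1 = Z/2.
H_2: b_2 = 10 − 10 − 0 = 0; torsion from ∂_3 factors > 1: none. So H_2 = 0.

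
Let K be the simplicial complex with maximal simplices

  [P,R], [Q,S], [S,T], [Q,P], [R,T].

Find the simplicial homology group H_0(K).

H_0 = Z.

Fix the vertex order P < Q < R < S < T and write every simplex with vertices in increasing order. Then dim K = 1 and the simplices of K are:

  0-simplices (5): P, Q, R, S, T
  1-simplices (5): PQ, PR, QS, RT, ST

giving chain groups C_0 ≅ Z^5, C_1 ≅ Z^5.

Boundary ∂_1: C_1 → C_0 maps an edge to its endpoints' difference, ∂[p,q] = q − p.
The 5×5 boundary matrix has rank 4 and Smith normal form diag(1,1,1,1).

From H_k ≅ ker(∂_k) / im(∂_{k+1}) we obtain:

  H_0: rank C_0 − rank ∂_1 = 5 − 4 = 1, and the invariant factors of ∂_1 are all 1, so H_0 ≅ Z.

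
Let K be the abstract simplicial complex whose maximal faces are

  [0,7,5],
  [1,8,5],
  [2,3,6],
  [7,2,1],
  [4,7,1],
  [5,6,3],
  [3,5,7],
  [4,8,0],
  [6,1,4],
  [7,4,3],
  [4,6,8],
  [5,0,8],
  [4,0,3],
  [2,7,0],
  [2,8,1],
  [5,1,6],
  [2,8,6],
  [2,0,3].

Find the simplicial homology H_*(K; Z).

H_0 = Z,  H_1 = Z ⊕ Z/2Z,  H_2 = 0.

Order the vertices as 0 < 1 < 2 < 3 < 4 < 5 < 6 < 7 < 8. Listing each simplex with vertices in this order, K has dimension 2 with simplices:

  0-simplices (9): [0], [1], [2], [3], [4], [5], [6], [7], [8]
  1-simplices (27): (27 of them)
  2-simplices (18): [0,2,3], [0,2,7], [0,3,4], [0,4,8], [0,5,7], [0,5,8], [1,2,7], [1,2,8], [1,4,6], [1,4,7], [1,5,6], [1,5,8], [2,3,6], [2,6,8], [3,4,7], [3,5,6], [3,5,7], [4,6,8]

Hence C_0 ≅ Z^9, C_1 ≅ Z^27, C_2 ≅ Z^18.

∂_1: C_1 → C_0 is given by ∂[p,q] = [q] − [p]. For instance
  ∂[4,7] = [7] − [4].
This gives a 9×27 integer matrix of rank 8; reducing to Smith normal form yields diagonal entries (1,1,1,1,1,1,1,1).

The boundary map ∂_2: C_2 → C_1 acts by ∂[p,q,r] = [q,r] − [p,r] + [p,q]. For instance
  ∂[1,2,7] = [2,7] − [1,7] + [1,2],
  ∂[1,4,7] = [4,7] − [1,7] + [1,4].
The resulting 27×18 matrix has rank 18, and its Smith normal form has invariant factors (1,1,1,1,1,1,1,1,1,1,1,1,1,1,1,1,1,2).

Reading off H_k = ker ∂_k / im ∂_{k+1}:

  H_0: rank C_0 − rank ∂_1 = 9 − 8 = 1, and the invariant factors of ∂_1 are all 1, so H_0 = Z.
  H_1: rank ker ∂_1 − rank ∂_2 = (27 − 8) − 18 = 1, and ∂_2 has invariant factor 2 > 1, so H_1 = Z ⊕ Z/2Z.
  H_2: rank ker ∂_2 − rank ∂_3 = (18 − 18) − 0 = 0, and there is no ∂_3, so H_2 = 0.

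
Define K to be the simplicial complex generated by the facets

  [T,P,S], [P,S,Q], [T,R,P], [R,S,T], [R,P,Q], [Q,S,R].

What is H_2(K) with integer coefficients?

H_2 = Z.

Fix the vertex order P < Q < R < S < T and write every simplex with vertices in increasing order. Then dim K = 2 and the simplices of K are:

  0-simplices (5): P, Q, R, S, T
  1-simplices (9): PQ, PR, PS, PT, QR, QS, RS, RT, ST
  2-simplices (6): PQR, PQS, PRT, PST, QRS, RST

giving chain groups C_0 ≅ Z^5, C_1 ≅ Z^9, C_2 ≅ Z^6.

∂_1: C_1 → C_0 sends each edge [p,q] (with p < q) to q − p. For instance
  ∂QR = R − Q.
The 5×9 boundary matrix has rank 4 and Smith normal form diag(1,1,1,1).

The boundary map ∂_2: C_2 → C_1 sends each 2-simplex [p,q,r] to [q,r] − [p,r] + [p,q]. For instance
  ∂QRS = RS − QS + QR,
  ∂PST = ST − PT + PS.
As a 9×6 matrix over Z this has rank 5, with invariant factors (1,1,1,1,1).

From H_k ≅ ker(∂_k) / im(∂_{k+1}) we obtain:

  H_2: rank ker ∂_2 − rank ∂_3 = (6 − 5) − 0 = 1, and there is no ∂_3, so H_2 = Z.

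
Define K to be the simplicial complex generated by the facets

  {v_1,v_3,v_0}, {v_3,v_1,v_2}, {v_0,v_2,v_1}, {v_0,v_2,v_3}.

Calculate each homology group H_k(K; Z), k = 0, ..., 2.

We work with the vertex ordering v_0 < v_1 < v_2 < v_3. The simplices of K, each written with vertices in increasing order, are:

  0-simplices (4): [v_0], [v_1], [v_2], [v_3]
  1-simplices (6): [v_0,v_1], [v_0,v_2], [v_0,v_3], [v_1,v_2], [v_1,v_3], [v_2,v_3]
  2-simplices (4): [v_0,v_1,v_2], [v_0,v_1,v_3], [v_0,v_2,v_3], [v_1,v_2,v_3]

Hence C_0 ≅ Z^4, C_1 ≅ Z^6, C_2 ≅ Z^4.

The boundary map ∂_1: C_1 → C_0 sends each edge [p,q] (with p < q) to q − p.
This gives a 4×6 integer matrix of rank 3; reducing to Smith normal form yields diagonal entries (1,1,1).

∂_2: C_2 → C_1 sends each 2-simplex [p,q,r] to [q,r] − [p,r] + [p,q]. For instance
  ∂[v_0,v_2,v_3] = [v_2,v_3] − [v_0,v_3] + [v_0,v_2],
  ∂[v_0,v_1,v_2] = [v_1,v_2] − [v_0,v_2] + [v_0,v_1].
The 6×4 boundary matrix has rank 3 and Smith normal form diag(1,1,1).

Reading off H_k = ker ∂_k / im ∂_{k+1}:

  H_0: rank C_0 − rank ∂_1 = 4 − 3 = 1, and the invariant factors of ∂_1 are all 1, so H_0 ≅ Z.
  H_1: rank ker ∂_1 − rank ∂_2 = (6 − 3) − 3 = 0, and the invariant factors of ∂_2 are all 1, so H_1 ≅ 0.
  H_2: rank ker ∂_2 − rank ∂_3 = (4 − 3) − 0 = 1, and there is no ∂_3, so H_2 ≅ Z.

(K is a triangulation of the 2-sphere S^2.)

H_0 = Z,  H_1 = 0,  H_2 = Z.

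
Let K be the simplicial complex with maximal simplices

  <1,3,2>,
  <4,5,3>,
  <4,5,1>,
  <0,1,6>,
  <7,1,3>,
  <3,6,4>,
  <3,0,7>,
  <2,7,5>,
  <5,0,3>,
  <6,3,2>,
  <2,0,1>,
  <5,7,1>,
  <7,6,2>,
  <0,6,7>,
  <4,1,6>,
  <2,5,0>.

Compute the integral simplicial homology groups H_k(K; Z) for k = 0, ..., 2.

Take the total order 0 < 1 < 2 < 3 < 4 < 5 < 6 < 7 on the vertex set. Then K (dimension 2) consists of the simplices:

  0-simplices (8): [0], [1], [2], [3], [4], [5], [6], [7]
  1-simplices (24): (24 of them)
  2-simplices (16): [0,1,2], [0,1,6], [0,2,5], [0,3,5], [0,3,7], [0,6,7], [1,2,3], [1,3,7], [1,4,5], [1,4,6], [1,5,7], [2,3,6], [2,5,7], [2,6,7], [3,4,5], [3,4,6]

Hence C_0 ≅ Z^8, C_1 ≅ Z^24, C_2 ≅ Z^16.

∂_1: C_1 → C_0 sends each edge [p,q] (with p < q) to q − p.
As a 8×24 matrix over Z this has rank 7, with invariant factors (1,1,1,1,1,1,1).

Boundary ∂_2: C_2 → C_1 maps a triangle to the signed sum of its edges. For instance
  ∂[2,5,7] = [5,7] − [2,7] + [2,5],
  ∂[1,2,3] = [2,3] − [1,3] + [1,2].
The 24×16 boundary matrix has rank 15 and Smith normal form diag(1,1,1,1,1,1,1,1,1,1,1,1,1,1,1).

Computing H_k = (kernel of ∂_k) / (image of ∂_{k+1}):

  H_0: rank C_0 − rank ∂_1 = 8 − 7 = 1, and the invariant factors of ∂_1 are all 1, so H_0 = Z.
  H_1: rank ker ∂_1 − rank ∂_2 = (24 − 7) − 15 = 2, and the invariant factors of ∂_2 are all 1, so H_1 = Z^2.
  H_2: rank ker ∂_2 − rank ∂_3 = (16 − 15) − 0 = 1, and there is no ∂_3, so H_2 = Z.

H_0 ≅ Z,  H_1 ≅ Z^2,  H_2 ≅ Z.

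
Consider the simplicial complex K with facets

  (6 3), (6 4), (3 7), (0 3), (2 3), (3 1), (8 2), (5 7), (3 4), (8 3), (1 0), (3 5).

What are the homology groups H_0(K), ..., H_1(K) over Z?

H_0 ≅ Z,  H_1 ≅ Z^4.

Order the vertices as 0 < 1 < 2 < 3 < 4 < 5 < 6 < 7 < 8. Listing each simplex with vertices in this order, K has dimension 1 with simplices:

  0-simplices (9): [0], [1], [2], [3], [4], [5], [6], [7], [8]
  1-simplices (12): [0,1], [0,3], [1,3], [2,3], [2,8], [3,4], [3,5], [3,6], [3,7], [3,8], [4,6], [5,7]

Hence C_0 ≅ Z^9, C_1 ≅ Z^12.

Boundary ∂_1: C_1 → C_0 sends each edge [p,q] (with p < q) to q − p.
This gives a 9×12 integer matrix of rank 8; reducing to Smith normal form yields diagonal entries (1,1,1,1,1,1,1,1).

From H_k ≅ ker(∂_k) / im(∂_{k+1}) we obtain:

  H_0: rank C_0 − rank ∂_1 = 9 − 8 = 1, and the invariant factors of ∂_1 are all 1, so H_0 = Z.
  H_1: rank ker ∂_1 − rank ∂_2 = (12 − 8) − 0 = 4, and there is no ∂_2, so H_1 = Z^4.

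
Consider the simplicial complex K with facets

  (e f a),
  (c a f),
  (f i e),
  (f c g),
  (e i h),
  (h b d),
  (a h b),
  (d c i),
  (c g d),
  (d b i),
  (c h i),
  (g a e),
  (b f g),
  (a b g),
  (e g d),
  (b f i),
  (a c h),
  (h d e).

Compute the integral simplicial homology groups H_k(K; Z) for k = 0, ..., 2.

K has 9 vertices, 27 edges, 18 triangles.
rank ∂_0 = 0, rank ∂_1 = 8 ⇒ b_0 = 9 − 0 − 8 = 1; all invariant factors of ∂_1 are 1 so no torsion. So H_0 ≅ Z.
rank ∂_1 = 8, rank ∂_2 = 18 ⇒ b_1 = 27 − 8 − 18 = 1; ∂_2 has invariant factor(s) [2] giving torsion. So H_1 ≅ Z ⊕ Z/2.
rank ∂_2 = 18, rank ∂_3 = 0 ⇒ b_2 = 18 − 18 − 0 = 0. So H_2 ≅ 0.

H_0 = Z,  H_1 = Z ⊕ Z/2,  H_2 = 0.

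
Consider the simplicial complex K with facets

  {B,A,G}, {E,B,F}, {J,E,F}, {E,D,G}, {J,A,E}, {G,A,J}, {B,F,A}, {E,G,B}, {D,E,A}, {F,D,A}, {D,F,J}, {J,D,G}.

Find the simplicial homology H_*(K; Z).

H_0 = Z,  H_1 = Z/2,  H_2 = 0.

We work with the vertex ordering A < B < D < E < F < G < J. The simplices of K, each written with vertices in increasing order, are:

  0-simplices (7): A, B, D, E, F, G, J
  1-simplices (18): AB, AD, AE, AF, AG, AJ, BE, BF, BG, DE, DF, DG, DJ, EF, EG, EJ, FJ, GJ
  2-simplices (12): ABF, ABG, ADE, ADF, AEJ, AGJ, BEF, BEG, DEG, DFJ, DGJ, EFJ

Hence C_0 ≅ Z^7, C_1 ≅ Z^18, C_2 ≅ Z^12.

∂_1: C_1 → C_0 is given by ∂[p,q] = [q] − [p]. For instance
  ∂BE = E − B.
This gives a 7×18 integer matrix of rank 6; reducing to Smith normal form yields diagonal entries (1,1,1,1,1,1).

Boundary ∂_2: C_2 → C_1 maps a triangle to the signed sum of its edges. For instance
  ∂BEG = EG − BG + BE,
  ∂AGJ = GJ − AJ + AG.
This gives a 18×12 integer matrix of rank 12; reducing to Smith normal form yields diagonal entries (1,1,1,1,1,1,1,1,1,1,1,2).

Now H_k = ker ∂_k / im ∂_{k+1}, so:

  H_0: rank C_0 − rank ∂_1 = 7 − 6 = 1, and the invariant factors of ∂_1 are all 1, so H_0 ≅ Z.
  H_1: rank ker ∂_1 − rank ∂_2 = (18 − 6) − 12 = 0, and ∂_2 has invariant factor 2 > 1, so H_1 ≅ Z/2.
  H_2: rank ker ∂_2 − rank ∂_3 = (12 − 12) − 0 = 0, and there is no ∂_3, so H_2 ≅ 0.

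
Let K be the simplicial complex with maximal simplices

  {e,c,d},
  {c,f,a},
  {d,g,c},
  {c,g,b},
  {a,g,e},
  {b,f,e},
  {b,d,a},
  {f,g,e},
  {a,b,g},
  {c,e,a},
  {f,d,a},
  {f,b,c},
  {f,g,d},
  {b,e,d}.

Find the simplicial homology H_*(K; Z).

Fix the vertex order a < b < c < d < e < f < g and write every simplex with vertices in increasing order. Then dim K = 2 and the simplices of K are:

  0-simplices (7): a, b, c, d, e, f, g
  1-simplices (21): ab, ac, ad, ae, af, ag, bc, bd, be, bf, bg, cd, ce, cf, cg, de, df, dg, ef, eg, fg
  2-simplices (14): abd, abg, ace, acf, adf, aeg, bcf, bcg, bde, bef, cde, cdg, dfg, efg

giving chain groups C_0 ≅ Z^7, C_1 ≅ Z^21, C_2 ≅ Z^14.

Boundary ∂_1: C_1 → C_0 maps an edge to its endpoints' difference, ∂[p,q] = q − p.
This gives a 7×21 integer matrix of rank 6; reducing to Smith normal form yields diagonal entries (1,1,1,1,1,1).

Boundary ∂_2: C_2 → C_1 acts by ∂[p,q,r] = [q,r] − [p,r] + [p,q]. For instance
  ∂cdg = dg − cg + cd,
  ∂cde = de − ce + cd.
As a 21×14 matrix over Z this has rank 13, with invariant factors (1,1,1,1,1,1,1,1,1,1,1,1,1).

Now H_k = ker ∂_k / im ∂_{k+1}, so:

  H_0: rank C_0 − rank ∂_1 = 7 − 6 = 1, and the invariant factors of ∂_1 are all 1, so H_0 ≅ Z.
  H_1: rank ker ∂_1 − rank ∂_2 = (21 − 6) − 13 = 2, and the invariant factors of ∂_2 are all 1, so H_1 ≅ Z^2.
  H_2: rank ker ∂_2 − rank ∂_3 = (14 − 13) − 0 = 1, and there is no ∂_3, so H_2 ≅ Z.

(K is a triangulation of the torus T^2.)

H_0 ≅ Z,  H_1 ≅ Z^2,  H_2 ≅ Z.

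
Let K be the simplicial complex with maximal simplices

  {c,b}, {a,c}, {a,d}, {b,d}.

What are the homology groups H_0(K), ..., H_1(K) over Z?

H_0 ≅ Z,  H_1 ≅ Z.

We work with the vertex ordering a < b < c < d. The simplices of K, each written with vertices in increasing order, are:

  0-simplices (4): a, b, c, d
  1-simplices (4): ac, ad, bc, bd

Hence C_0 ≅ Z^4, C_1 ≅ Z^4.

The boundary map ∂_1: C_1 → C_0 sends each edge [p,q] (with p < q) to q − p. For instance
  ∂bc = c − b.
The 4×4 boundary matrix has rank 3 and Smith normal form diag(1,1,1).

Computing H_k = (kernel of ∂_k) / (image of ∂_{k+1}):

  H_0: rank C_0 − rank ∂_1 = 4 − 3 = 1, and the invariant factors of ∂_1 are all 1, so H_0 = Z.
  H_1: rank ker ∂_1 − rank ∂_2 = (4 − 3) − 0 = 1, and there is no ∂_2, so H_1 = Z.

As a check, the Euler characteristic is 4 − 4 = 0, which agrees with 1 − 1 = 0.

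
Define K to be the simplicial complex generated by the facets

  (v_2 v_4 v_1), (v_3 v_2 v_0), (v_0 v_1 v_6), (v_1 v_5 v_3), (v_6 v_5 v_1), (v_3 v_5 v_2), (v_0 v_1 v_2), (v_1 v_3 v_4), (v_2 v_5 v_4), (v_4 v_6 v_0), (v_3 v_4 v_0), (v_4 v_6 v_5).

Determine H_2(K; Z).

Order the vertices as v_0 < v_1 < v_2 < v_3 < v_4 < v_5 < v_6. Listing each simplex with vertices in this order, K has dimension 2 with simplices:

  0-simplices (7): [v_0], [v_1], [v_2], [v_3], [v_4], [v_5], [v_6]
  1-simplices (18): (18 of them)
  2-simplices (12): (12 of them)

Hence C_0 ≅ Z^7, C_1 ≅ Z^18, C_2 ≅ Z^12.

∂_1: C_1 → C_0 is given by ∂[p,q] = [q] − [p]. For instance
  ∂[v_3,v_4] = [v_4] − [v_3].
The 7×18 boundary matrix has rank 6 and Smith normal form diag(1,1,1,1,1,1).

Boundary ∂_2: C_2 → C_1 acts by ∂[p,q,r] = [q,r] − [p,r] + [p,q]. For instance
  ∂[v_0,v_2,v_3] = [v_2,v_3] − [v_0,v_3] + [v_0,v_2],
  ∂[v_0,v_1,v_6] = [v_1,v_6] − [v_0,v_6] + [v_0,v_1].
As a 18×12 matrix over Z this has rank 12, with invariant factors (1,1,1,1,1,1,1,1,1,1,1,2).

Computing H_k = (kernel of ∂_k) / (image of ∂_{k+1}):

  H_2: rank ker ∂_2 − rank ∂_3 = (12 − 12) − 0 = 0, and there is no ∂_3, so H_2 ≅ 0.

H_2 ≅ 0.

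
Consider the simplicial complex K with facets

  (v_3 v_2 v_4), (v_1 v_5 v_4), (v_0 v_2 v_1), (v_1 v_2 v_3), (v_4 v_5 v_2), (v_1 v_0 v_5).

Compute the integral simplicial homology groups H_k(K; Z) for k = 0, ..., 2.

Order the vertices as v_0 < v_1 < v_2 < v_3 < v_4 < v_5. Listing each simplex with vertices in this order, K has dimension 2 with simplices:

  0-simplices (6): [v_0], [v_1], [v_2], [v_3], [v_4], [v_5]
  1-simplices (12): [v_0,v_1], [v_0,v_2], [v_0,v_5], [v_1,v_2], [v_1,v_3], [v_1,v_4], [v_1,v_5], [v_2,v_3], [v_2,v_4], [v_2,v_5], [v_3,v_4], [v_4,v_5]
  2-simplices (6): [v_0,v_1,v_2], [v_0,v_1,v_5], [v_1,v_2,v_3], [v_1,v_4,v_5], [v_2,v_3,v_4], [v_2,v_4,v_5]

giving chain groups C_0 ≅ Z^6, C_1 ≅ Z^12, C_2 ≅ Z^6.

∂_1: C_1 → C_0 is given by ∂[p,q] = [q] − [p]. For instance
  ∂[v_0,v_1] = [v_1] − [v_0].
This gives a 6×12 integer matrix of rank 5; reducing to Smith normal form yields diagonal entries (1,1,1,1,1).

∂_2: C_2 → C_1 maps a triangle to the signed sum of its edges. For instance
  ∂[v_0,v_1,v_2] = [v_1,v_2] − [v_0,v_2] + [v_0,v_1],
  ∂[v_2,v_4,v_5] = [v_4,v_5] − [v_2,v_5] + [v_2,v_4].
This gives a 12×6 integer matrix of rank 6; reducing to Smith normal form yields diagonal entries (1,1,1,1,1,1).

Reading off H_k = ker ∂_k / im ∂_{k+1}:

  H_0: rank C_0 − rank ∂_1 = 6 − 5 = 1, and the invariant factors of ∂_1 are all 1, so H_0 = Z.
  H_1: rank ker ∂_1 − rank ∂_2 = (12 − 5) − 6 = 1, and the invariant factors of ∂_2 are all 1, so H_1 = Z.
  H_2: rank ker ∂_2 − rank ∂_3 = (6 − 6) − 0 = 0, and there is no ∂_3, so H_2 = 0.

H_0 = Z,  H_1 = Z,  H_2 = 0.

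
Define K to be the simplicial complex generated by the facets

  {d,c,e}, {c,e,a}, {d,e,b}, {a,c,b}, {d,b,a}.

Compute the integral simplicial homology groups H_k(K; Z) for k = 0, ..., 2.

H_0 = Z,  H_1 = Z,  H_2 = 0.

We work with the vertex ordering a < b < c < d < e. The simplices of K, each written with vertices in increasing order, are:

  0-simplices (5): a, b, c, d, e
  1-simplices (10): ab, ac, ad, ae, bc, bd, be, cd, ce, de
  2-simplices (5): abc, abd, ace, bde, cde

so the chain groups are C_0 ≅ Z^5, C_1 ≅ Z^10, C_2 ≅ Z^5.

The boundary map ∂_1: C_1 → C_0 is given by ∂[p,q] = [q] − [p]. For instance
  ∂bd = d − b.
As a 5×10 matrix over Z this has rank 4, with invariant factors (1,1,1,1).

∂_2: C_2 → C_1 sends each 2-simplex [p,q,r] to [q,r] − [p,r] + [p,q]. For instance
  ∂bde = de − be + bd,
  ∂abc = bc − ac + ab.
This gives a 10×5 integer matrix of rank 5; reducing to Smith normal form yields diagonal entries (1,1,1,1,1).

Computing H_k = (kernel of ∂_k) / (image of ∂_{k+1}):

  H_0: rank C_0 − rank ∂_1 = 5 − 4 = 1, and the invariant factors of ∂_1 are all 1, so H_0 ≅ Z.
  H_1: rank ker ∂_1 − rank ∂_2 = (10 − 4) − 5 = 1, and the invariant factors of ∂_2 are all 1, so H_1 ≅ Z.
  H_2: rank ker ∂_2 − rank ∂_3 = (5 − 5) − 0 = 0, and there is no ∂_3, so H_2 ≅ 0.

As a check, the Euler characteristic is 5 − 10 + 5 = 0, which agrees with 1 − 1 + 0 = 0.
(K is a triangulation of the Möbius band.)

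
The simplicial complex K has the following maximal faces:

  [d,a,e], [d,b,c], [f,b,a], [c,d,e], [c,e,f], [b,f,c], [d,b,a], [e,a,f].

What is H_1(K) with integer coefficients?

H_1 ≅ 0.

We work with the vertex ordering a < b < c < d < e < f. The simplices of K, each written with vertices in increasing order, are:

  0-simplices (6): a, b, c, d, e, f
  1-simplices (12): ab, ad, ae, af, bc, bd, bf, cd, ce, cf, de, ef
  2-simplices (8): abd, abf, ade, aef, bcd, bcf, cde, cef

Hence C_0 ≅ Z^6, C_1 ≅ Z^12, C_2 ≅ Z^8.

The boundary map ∂_1: C_1 → C_0 maps an edge to its endpoints' difference, ∂[p,q] = q − p.
As a 6×12 matrix over Z this has rank 5, with invariant factors (1,1,1,1,1).

Boundary ∂_2: C_2 → C_1 maps a triangle to the signed sum of its edges. For instance
  ∂bcf = cf − bf + bc,
  ∂abf = bf − af + ab.
The resulting 12×8 matrix has rank 7, and its Smith normal form has invariant factors (1,1,1,1,1,1,1).

From H_k ≅ ker(∂_k) / im(∂_{k+1}) we obtain:

  H_1: rank ker ∂_1 − rank ∂_2 = (12 − 5) − 7 = 0, and the invariant factors of ∂_2 are all 1, so H_1 = 0.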